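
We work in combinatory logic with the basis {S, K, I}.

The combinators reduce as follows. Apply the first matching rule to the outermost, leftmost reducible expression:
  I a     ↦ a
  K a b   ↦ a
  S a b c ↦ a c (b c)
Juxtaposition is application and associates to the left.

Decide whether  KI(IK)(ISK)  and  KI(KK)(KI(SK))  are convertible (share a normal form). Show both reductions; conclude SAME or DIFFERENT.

Answer: DIFFERENT — A ⇓ SK, B ⇓ I

Working:
Term A:
  start: KI(IK)(ISK)
  step 1: I(ISK)
  step 2: ISK
  step 3: SK

Term B:
  start: KI(KK)(KI(SK))
  step 1: I(KI(SK))
  step 2: KI(SK)
  step 3: I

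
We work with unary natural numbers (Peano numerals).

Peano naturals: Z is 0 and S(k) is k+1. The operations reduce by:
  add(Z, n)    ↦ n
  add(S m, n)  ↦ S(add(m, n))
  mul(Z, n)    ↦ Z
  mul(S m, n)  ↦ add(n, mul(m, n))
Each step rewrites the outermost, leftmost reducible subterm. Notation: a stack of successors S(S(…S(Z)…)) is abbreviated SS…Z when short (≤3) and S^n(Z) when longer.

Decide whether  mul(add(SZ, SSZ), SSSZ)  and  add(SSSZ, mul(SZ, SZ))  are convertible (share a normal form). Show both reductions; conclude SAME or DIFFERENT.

Term A:
  start: mul(add(SZ, SSZ), SSSZ)
  →1  mul(S(add(Z, SSZ)), SSSZ)
  →2  add(SSSZ, mul(add(Z, SSZ), SSSZ))
  →3  S(add(SSZ, mul(add(Z, SSZ), SSSZ)))
  →4  S(S(add(SZ, mul(add(Z, SSZ), SSSZ))))
  →5  S(S(S(add(Z, mul(add(Z, SSZ), SSSZ)))))
  →6  S(S(S(mul(add(Z, SSZ), SSSZ))))
  →7  S(S(S(mul(SSZ, SSSZ))))
  →8  S(S(S(add(SSSZ, mul(SZ, SSSZ)))))
  →9  S(S(S(S(add(SSZ, mul(SZ, SSSZ))))))
  →10  S(S(S(S(S(add(SZ, mul(SZ, SSSZ)))))))
  →11  S(S(S(S(S(S(add(Z, mul(SZ, SSSZ))))))))
  →12  S(S(S(S(S(S(mul(SZ, SSSZ)))))))
  →13  S(S(S(S(S(S(add(SSSZ, mul(Z, SSSZ))))))))
  →14  S(S(S(S(S(S(S(add(SSZ, mul(Z, SSSZ)))))))))
  →15  S(S(S(S(S(S(S(S(add(SZ, mul(Z, SSSZ))))))))))
  →16  S(S(S(S(S(S(S(S(S(add(Z, mul(Z, SSSZ)))))))))))
  →17  S(S(S(S(S(S(S(S(S(mul(Z, SSSZ))))))))))
  →18  S^9(Z)

Term B:
  start: add(SSSZ, mul(SZ, SZ))
  →1  S(add(SSZ, mul(SZ, SZ)))
  →2  S(S(add(SZ, mul(SZ, SZ))))
  →3  S(S(S(add(Z, mul(SZ, SZ)))))
  →4  S(S(S(mul(SZ, SZ))))
  →5  S(S(S(add(SZ, mul(Z, SZ)))))
  →6  S(S(S(S(add(Z, mul(Z, SZ))))))
  →7  S(S(S(S(mul(Z, SZ)))))
  →8  S^4(Z)

Answer: DIFFERENT — A ⇓ S^9(Z), B ⇓ S^4(Z)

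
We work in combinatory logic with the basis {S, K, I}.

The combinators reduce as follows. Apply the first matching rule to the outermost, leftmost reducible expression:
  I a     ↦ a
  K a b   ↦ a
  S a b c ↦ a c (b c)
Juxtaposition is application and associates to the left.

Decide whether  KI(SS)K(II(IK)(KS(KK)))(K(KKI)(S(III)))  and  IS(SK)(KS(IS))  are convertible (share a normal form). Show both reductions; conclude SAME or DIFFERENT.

Term A:
  start: KI(SS)K(II(IK)(KS(KK)))(K(KKI)(S(III)))
  →1  IK(II(IK)(KS(KK)))(K(KKI)(S(III)))
  →2  K(II(IK)(KS(KK)))(K(KKI)(S(III)))
  →3  II(IK)(KS(KK))
  →4  I(IK)(KS(KK))
  →5  IK(KS(KK))
  →6  K(KS(KK))
  →7  KS

Term B:
  start: IS(SK)(KS(IS))
  →1  S(SK)(KS(IS))
  →2  S(SK)S

Answer: DIFFERENT — A ⇓ KS, B ⇓ S(SK)S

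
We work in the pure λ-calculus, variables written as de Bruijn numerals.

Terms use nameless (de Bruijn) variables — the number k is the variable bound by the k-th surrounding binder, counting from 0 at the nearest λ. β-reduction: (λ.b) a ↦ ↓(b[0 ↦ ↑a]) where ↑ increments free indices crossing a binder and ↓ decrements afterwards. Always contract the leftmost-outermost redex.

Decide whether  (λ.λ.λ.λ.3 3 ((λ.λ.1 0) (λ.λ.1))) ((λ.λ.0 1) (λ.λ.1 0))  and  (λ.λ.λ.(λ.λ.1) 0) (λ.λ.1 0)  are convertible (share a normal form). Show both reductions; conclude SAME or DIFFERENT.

Term A:
  start: (λ.λ.λ.λ.3 3 ((λ.λ.1 0) (λ.λ.1))) ((λ.λ.0 1) (λ.λ.1 0))
  step 1: λ.λ.λ.(λ.λ.0 1) (λ.λ.1 0) ((λ.λ.0 1) (λ.λ.1 0)) ((λ.λ.1 0) (λ.λ.1))
  step 2: λ.λ.λ.(λ.0 (λ.λ.1 0)) ((λ.λ.0 1) (λ.λ.1 0)) ((λ.λ.1 0) (λ.λ.1))
  step 3: λ.λ.λ.(λ.λ.0 1) (λ.λ.1 0) (λ.λ.1 0) ((λ.λ.1 0) (λ.λ.1))
  step 4: λ.λ.λ.(λ.0 (λ.λ.1 0)) (λ.λ.1 0) ((λ.λ.1 0) (λ.λ.1))
  step 5: λ.λ.λ.(λ.λ.1 0) (λ.λ.1 0) ((λ.λ.1 0) (λ.λ.1))
  step 6: λ.λ.λ.(λ.(λ.λ.1 0) 0) ((λ.λ.1 0) (λ.λ.1))
  step 7: λ.λ.λ.(λ.λ.1 0) ((λ.λ.1 0) (λ.λ.1))
  step 8: λ.λ.λ.λ.(λ.λ.1 0) (λ.λ.1) 0
  step 9: λ.λ.λ.λ.(λ.(λ.λ.1) 0) 0
  step 10: λ.λ.λ.λ.(λ.λ.1) 0
  step 11: λ.λ.λ.λ.λ.1

Term B:
  start: (λ.λ.λ.(λ.λ.1) 0) (λ.λ.1 0)
  step 1: λ.λ.(λ.λ.1) 0
  step 2: λ.λ.λ.1

Answer: DIFFERENT — A ⇓ λ.λ.λ.λ.λ.1, B ⇓ λ.λ.λ.1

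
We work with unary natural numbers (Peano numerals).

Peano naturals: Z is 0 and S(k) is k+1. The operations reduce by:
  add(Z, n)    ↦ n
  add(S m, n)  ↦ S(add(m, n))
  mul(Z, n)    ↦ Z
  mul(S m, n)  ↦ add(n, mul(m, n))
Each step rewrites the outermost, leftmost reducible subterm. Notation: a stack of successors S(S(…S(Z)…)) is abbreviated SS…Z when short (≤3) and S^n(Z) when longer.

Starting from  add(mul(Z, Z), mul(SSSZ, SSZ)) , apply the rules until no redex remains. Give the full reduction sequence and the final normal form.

  start: add(mul(Z, Z), mul(SSSZ, SSZ))
  step 1: add(Z, mul(SSSZ, SSZ))
  step 2: mul(SSSZ, SSZ)
  step 3: add(SSZ, mul(SSZ, SSZ))
  step 4: S(add(SZ, mul(SSZ, SSZ)))
  step 5: S(S(add(Z, mul(SSZ, SSZ))))
  step 6: S(S(mul(SSZ, SSZ)))
  step 7: S(S(add(SSZ, mul(SZ, SSZ))))
  step 8: S(S(S(add(SZ, mul(SZ, SSZ)))))
  step 9: S(S(S(S(add(Z, mul(SZ, SSZ))))))
  step 10: S(S(S(S(mul(SZ, SSZ)))))
  step 11: S(S(S(S(add(SSZ, mul(Z, SSZ))))))
  step 12: S(S(S(S(S(add(SZ, mul(Z, SSZ)))))))
  step 13: S(S(S(S(S(S(add(Z, mul(Z, SSZ))))))))
  step 14: S(S(S(S(S(S(mul(Z, SSZ)))))))
  step 15: S^6(Z)

Answer: normal form = S^6(Z)  (in 15 steps)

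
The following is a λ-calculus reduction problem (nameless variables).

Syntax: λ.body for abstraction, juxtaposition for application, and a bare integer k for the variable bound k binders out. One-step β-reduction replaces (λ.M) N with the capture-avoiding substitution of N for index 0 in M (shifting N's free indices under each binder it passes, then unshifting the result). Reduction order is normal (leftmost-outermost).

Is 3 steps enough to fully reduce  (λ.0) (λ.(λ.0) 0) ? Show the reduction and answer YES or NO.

  start: (λ.0) (λ.(λ.0) 0)
  step 1: λ.(λ.0) 0
  step 2: λ.0

Answer: YES — reaches normal form λ.0 in 2 ≤ 3 steps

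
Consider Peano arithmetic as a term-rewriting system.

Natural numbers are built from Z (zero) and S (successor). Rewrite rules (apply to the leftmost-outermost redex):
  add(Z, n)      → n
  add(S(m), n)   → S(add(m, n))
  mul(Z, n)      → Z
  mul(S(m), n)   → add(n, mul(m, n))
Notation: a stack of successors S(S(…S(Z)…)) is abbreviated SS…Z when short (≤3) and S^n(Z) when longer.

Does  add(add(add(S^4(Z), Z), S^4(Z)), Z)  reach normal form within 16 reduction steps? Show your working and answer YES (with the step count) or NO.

  start: add(add(add(S^4(Z), Z), S^4(Z)), Z)
  step 1: add(add(S(add(SSSZ, Z)), S^4(Z)), Z)
  step 2: add(S(add(add(SSSZ, Z), S^4(Z))), Z)
  step 3: S(add(add(add(SSSZ, Z), S^4(Z)), Z))
  step 4: S(add(add(S(add(SSZ, Z)), S^4(Z)), Z))
  step 5: S(add(S(add(add(SSZ, Z), S^4(Z))), Z))
  step 6: S(S(add(add(add(SSZ, Z), S^4(Z)), Z)))
  step 7: S(S(add(add(S(add(SZ, Z)), S^4(Z)), Z)))
  step 8: S(S(add(S(add(add(SZ, Z), S^4(Z))), Z)))
  step 9: S(S(S(add(add(add(SZ, Z), S^4(Z)), Z))))
  step 10: S(S(S(add(add(S(add(Z, Z)), S^4(Z)), Z))))
  step 11: S(S(S(add(S(add(add(Z, Z), S^4(Z))), Z))))
  step 12: S(S(S(S(add(add(add(Z, Z), S^4(Z)), Z)))))
  step 13: S(S(S(S(add(add(Z, S^4(Z)), Z)))))
  step 14: S(S(S(S(add(S^4(Z), Z)))))
  step 15: S(S(S(S(S(add(SSSZ, Z))))))
  step 16: S(S(S(S(S(S(add(SSZ, Z)))))))

Answer: NO — after 16 steps the term is S(S(S(S(S(S(add(SSZ, Z))))))), not yet normal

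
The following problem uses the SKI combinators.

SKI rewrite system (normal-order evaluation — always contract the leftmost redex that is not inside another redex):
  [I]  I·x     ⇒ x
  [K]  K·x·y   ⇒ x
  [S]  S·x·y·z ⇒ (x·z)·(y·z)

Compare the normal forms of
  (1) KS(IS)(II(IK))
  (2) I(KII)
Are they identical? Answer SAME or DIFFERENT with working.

Term A:
  start: KS(IS)(II(IK))
  →1  S(II(IK))
  →2  S(I(IK))
  →3  S(IK)
  →4  SK

Term B:
  start: I(KII)
  →1  KII
  →2  I

Answer: DIFFERENT — A ⇓ SK, B ⇓ I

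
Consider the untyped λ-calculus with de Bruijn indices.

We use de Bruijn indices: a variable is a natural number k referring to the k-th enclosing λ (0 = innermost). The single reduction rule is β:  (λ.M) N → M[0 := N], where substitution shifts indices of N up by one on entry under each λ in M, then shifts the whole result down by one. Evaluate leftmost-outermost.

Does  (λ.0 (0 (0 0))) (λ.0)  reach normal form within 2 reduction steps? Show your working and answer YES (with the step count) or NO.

Answer: NO — after 2 steps the term is (λ.0) ((λ.0) (λ.0)), not yet normal

Working:
  start: (λ.0 (0 (0 0))) (λ.0)
  [1] (λ.0) ((λ.0) ((λ.0) (λ.0)))
  [2] (λ.0) ((λ.0) (λ.0))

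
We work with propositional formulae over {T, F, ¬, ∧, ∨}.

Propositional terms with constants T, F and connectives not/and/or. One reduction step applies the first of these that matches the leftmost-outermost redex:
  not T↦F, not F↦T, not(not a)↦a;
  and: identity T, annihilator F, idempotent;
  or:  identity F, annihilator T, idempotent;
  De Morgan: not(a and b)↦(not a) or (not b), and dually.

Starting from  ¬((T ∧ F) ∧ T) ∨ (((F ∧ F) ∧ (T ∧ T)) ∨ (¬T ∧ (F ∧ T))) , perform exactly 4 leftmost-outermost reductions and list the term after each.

Answer: after 4 steps: (¬F ∨ ¬T) ∨ (((F ∧ F) ∧ (T ∧ T)) ∨ (¬T ∧ (F ∧ T)))

Working:
  start: ¬((T ∧ F) ∧ T) ∨ (((F ∧ F) ∧ (T ∧ T)) ∨ (¬T ∧ (F ∧ T)))
  [1] (¬(T ∧ F) ∨ ¬T) ∨ (((F ∧ F) ∧ (T ∧ T)) ∨ (¬T ∧ (F ∧ T)))
  [2] ((¬T ∨ ¬F) ∨ ¬T) ∨ (((F ∧ F) ∧ (T ∧ T)) ∨ (¬T ∧ (F ∧ T)))
  [3] ((F ∨ ¬F) ∨ ¬T) ∨ (((F ∧ F) ∧ (T ∧ T)) ∨ (¬T ∧ (F ∧ T)))
  [4] (¬F ∨ ¬T) ∨ (((F ∧ F) ∧ (T ∧ T)) ∨ (¬T ∧ (F ∧ T)))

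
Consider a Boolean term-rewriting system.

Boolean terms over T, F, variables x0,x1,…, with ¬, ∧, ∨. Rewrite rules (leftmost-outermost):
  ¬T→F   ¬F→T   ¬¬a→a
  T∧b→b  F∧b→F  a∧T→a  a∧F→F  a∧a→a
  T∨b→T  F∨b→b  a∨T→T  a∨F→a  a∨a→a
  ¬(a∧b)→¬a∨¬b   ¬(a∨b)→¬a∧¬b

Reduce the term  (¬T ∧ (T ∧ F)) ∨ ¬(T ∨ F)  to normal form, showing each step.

  start: (¬T ∧ (T ∧ F)) ∨ ¬(T ∨ F)
  →1  (F ∧ (T ∧ F)) ∨ ¬(T ∨ F)
  →2  F ∨ ¬(T ∨ F)
  →3  ¬(T ∨ F)
  →4  ¬T ∧ ¬F
  →5  F ∧ ¬F
  →6  F

Answer: normal form = F  (in 6 steps)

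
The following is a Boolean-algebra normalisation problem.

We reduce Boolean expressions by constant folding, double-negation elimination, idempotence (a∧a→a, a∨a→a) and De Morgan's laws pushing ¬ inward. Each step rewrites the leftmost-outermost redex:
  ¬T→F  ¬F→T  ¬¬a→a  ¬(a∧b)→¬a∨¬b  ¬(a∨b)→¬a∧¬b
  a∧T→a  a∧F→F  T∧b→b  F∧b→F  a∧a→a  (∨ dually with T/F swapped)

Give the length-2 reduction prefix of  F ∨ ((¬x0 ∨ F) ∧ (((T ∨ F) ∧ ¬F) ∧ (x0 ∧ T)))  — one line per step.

Answer: after 2 steps: ¬x0 ∧ (((T ∨ F) ∧ ¬F) ∧ (x0 ∧ T))

Derivation:
  start: F ∨ ((¬x0 ∨ F) ∧ (((T ∨ F) ∧ ¬F) ∧ (x0 ∧ T)))
  step 1: (¬x0 ∨ F) ∧ (((T ∨ F) ∧ ¬F) ∧ (x0 ∧ T))
  step 2: ¬x0 ∧ (((T ∨ F) ∧ ¬F) ∧ (x0 ∧ T))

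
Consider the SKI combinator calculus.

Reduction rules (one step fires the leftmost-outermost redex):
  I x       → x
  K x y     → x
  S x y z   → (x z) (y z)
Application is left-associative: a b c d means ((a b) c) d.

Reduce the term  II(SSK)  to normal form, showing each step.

  start: II(SSK)
  [1] I(SSK)
  [2] SSK

Answer: normal form = SSK  (in 2 steps)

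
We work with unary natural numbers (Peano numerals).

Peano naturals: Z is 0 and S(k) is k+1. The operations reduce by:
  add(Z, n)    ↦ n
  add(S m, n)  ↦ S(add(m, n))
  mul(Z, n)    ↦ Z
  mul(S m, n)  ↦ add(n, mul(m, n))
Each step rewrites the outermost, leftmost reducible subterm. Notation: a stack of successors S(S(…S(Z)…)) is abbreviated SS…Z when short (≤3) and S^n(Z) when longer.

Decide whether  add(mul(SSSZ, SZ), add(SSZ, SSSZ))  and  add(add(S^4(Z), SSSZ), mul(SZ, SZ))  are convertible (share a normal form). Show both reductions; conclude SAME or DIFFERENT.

Answer: SAME — A ⇓ S^8(Z), B ⇓ S^8(Z)

Working:
Term A:
  start: add(mul(SSSZ, SZ), add(SSZ, SSSZ))
  step 1: add(add(SZ, mul(SSZ, SZ)), add(SSZ, SSSZ))
  step 2: add(S(add(Z, mul(SSZ, SZ))), add(SSZ, SSSZ))
  step 3: S(add(add(Z, mul(SSZ, SZ)), add(SSZ, SSSZ)))
  step 4: S(add(mul(SSZ, SZ), add(SSZ, SSSZ)))
  step 5: S(add(add(SZ, mul(SZ, SZ)), add(SSZ, SSSZ)))
  step 6: S(add(S(add(Z, mul(SZ, SZ))), add(SSZ, SSSZ)))
  step 7: S(S(add(add(Z, mul(SZ, SZ)), add(SSZ, SSSZ))))
  step 8: S(S(add(mul(SZ, SZ), add(SSZ, SSSZ))))
  step 9: S(S(add(add(SZ, mul(Z, SZ)), add(SSZ, SSSZ))))
  step 10: S(S(add(S(add(Z, mul(Z, SZ))), add(SSZ, SSSZ))))
  step 11: S(S(S(add(add(Z, mul(Z, SZ)), add(SSZ, SSSZ)))))
  step 12: S(S(S(add(mul(Z, SZ), add(SSZ, SSSZ)))))
  step 13: S(S(S(add(Z, add(SSZ, SSSZ)))))
  step 14: S(S(S(add(SSZ, SSSZ))))
  step 15: S(S(S(S(add(SZ, SSSZ)))))
  step 16: S(S(S(S(S(add(Z, SSSZ))))))
  step 17: S^8(Z)

Term B:
  start: add(add(S^4(Z), SSSZ), mul(SZ, SZ))
  step 1: add(S(add(SSSZ, SSSZ)), mul(SZ, SZ))
  step 2: S(add(add(SSSZ, SSSZ), mul(SZ, SZ)))
  step 3: S(add(S(add(SSZ, SSSZ)), mul(SZ, SZ)))
  step 4: S(S(add(add(SSZ, SSSZ), mul(SZ, SZ))))
  step 5: S(S(add(S(add(SZ, SSSZ)), mul(SZ, SZ))))
  step 6: S(S(S(add(add(SZ, SSSZ), mul(SZ, SZ)))))
  step 7: S(S(S(add(S(add(Z, SSSZ)), mul(SZ, SZ)))))
  step 8: S(S(S(S(add(add(Z, SSSZ), mul(SZ, SZ))))))
  step 9: S(S(S(S(add(SSSZ, mul(SZ, SZ))))))
  step 10: S(S(S(S(S(add(SSZ, mul(SZ, SZ)))))))
  step 11: S(S(S(S(S(S(add(SZ, mul(SZ, SZ))))))))
  step 12: S(S(S(S(S(S(S(add(Z, mul(SZ, SZ)))))))))
  step 13: S(S(S(S(S(S(S(mul(SZ, SZ))))))))
  step 14: S(S(S(S(S(S(S(add(SZ, mul(Z, SZ)))))))))
  step 15: S(S(S(S(S(S(S(S(add(Z, mul(Z, SZ))))))))))
  step 16: S(S(S(S(S(S(S(S(mul(Z, SZ)))))))))
  step 17: S^8(Z)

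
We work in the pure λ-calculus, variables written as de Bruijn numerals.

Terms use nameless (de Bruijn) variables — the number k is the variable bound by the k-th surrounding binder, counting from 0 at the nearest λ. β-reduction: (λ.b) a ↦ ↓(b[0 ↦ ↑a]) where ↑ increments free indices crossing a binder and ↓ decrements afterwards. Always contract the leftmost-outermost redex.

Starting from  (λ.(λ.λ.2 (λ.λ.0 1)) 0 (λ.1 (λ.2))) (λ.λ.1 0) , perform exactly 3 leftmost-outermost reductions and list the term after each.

Answer: after 3 steps: (λ.λ.1 0) (λ.λ.0 1)

Derivation:
  start: (λ.(λ.λ.2 (λ.λ.0 1)) 0 (λ.1 (λ.2))) (λ.λ.1 0)
  →1  (λ.λ.(λ.λ.1 0) (λ.λ.0 1)) (λ.λ.1 0) (λ.(λ.λ.1 0) (λ.λ.λ.1 0))
  →2  (λ.(λ.λ.1 0) (λ.λ.0 1)) (λ.(λ.λ.1 0) (λ.λ.λ.1 0))
  →3  (λ.λ.1 0) (λ.λ.0 1)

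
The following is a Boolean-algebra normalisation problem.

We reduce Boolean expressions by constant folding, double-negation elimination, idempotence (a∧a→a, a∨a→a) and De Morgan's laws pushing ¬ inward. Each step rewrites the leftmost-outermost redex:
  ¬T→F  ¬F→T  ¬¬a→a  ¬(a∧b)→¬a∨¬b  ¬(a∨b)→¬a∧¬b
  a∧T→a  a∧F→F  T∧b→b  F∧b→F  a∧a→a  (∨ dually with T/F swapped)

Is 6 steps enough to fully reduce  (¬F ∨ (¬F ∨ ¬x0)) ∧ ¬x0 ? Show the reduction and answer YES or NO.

Answer: YES — reaches normal form ¬x0 in 3 ≤ 6 steps

Working:
  start: (¬F ∨ (¬F ∨ ¬x0)) ∧ ¬x0
  →1  (T ∨ (¬F ∨ ¬x0)) ∧ ¬x0
  →2  T ∧ ¬x0
  →3  ¬x0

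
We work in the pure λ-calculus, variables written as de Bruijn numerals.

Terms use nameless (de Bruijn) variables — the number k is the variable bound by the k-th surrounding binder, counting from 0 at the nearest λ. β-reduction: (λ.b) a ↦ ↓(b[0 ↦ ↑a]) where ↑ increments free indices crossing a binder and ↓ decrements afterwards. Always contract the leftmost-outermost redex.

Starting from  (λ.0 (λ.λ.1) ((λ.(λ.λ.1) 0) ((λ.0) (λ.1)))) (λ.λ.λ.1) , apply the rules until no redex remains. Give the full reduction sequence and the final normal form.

  start: (λ.0 (λ.λ.1) ((λ.(λ.λ.1) 0) ((λ.0) (λ.1)))) (λ.λ.λ.1)
  →1  (λ.λ.λ.1) (λ.λ.1) ((λ.(λ.λ.1) 0) ((λ.0) (λ.λ.λ.λ.1)))
  →2  (λ.λ.1) ((λ.(λ.λ.1) 0) ((λ.0) (λ.λ.λ.λ.1)))
  →3  λ.(λ.(λ.λ.1) 0) ((λ.0) (λ.λ.λ.λ.1))
  →4  λ.(λ.λ.1) ((λ.0) (λ.λ.λ.λ.1))
  →5  λ.λ.(λ.0) (λ.λ.λ.λ.1)
  →6  λ.λ.λ.λ.λ.λ.1

Answer: normal form = λ.λ.λ.λ.λ.λ.1  (in 6 steps)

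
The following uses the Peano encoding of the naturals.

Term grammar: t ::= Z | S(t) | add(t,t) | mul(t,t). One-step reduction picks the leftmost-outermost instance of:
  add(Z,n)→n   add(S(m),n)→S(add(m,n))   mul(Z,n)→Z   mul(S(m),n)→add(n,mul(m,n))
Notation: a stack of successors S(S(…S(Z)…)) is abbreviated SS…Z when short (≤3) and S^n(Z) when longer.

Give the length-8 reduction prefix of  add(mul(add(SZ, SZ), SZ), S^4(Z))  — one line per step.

Answer: after 8 steps: S(add(S(add(Z, mul(Z, SZ))), S^4(Z)))

Working:
  start: add(mul(add(SZ, SZ), SZ), S^4(Z))
  →1  add(mul(S(add(Z, SZ)), SZ), S^4(Z))
  →2  add(add(SZ, mul(add(Z, SZ), SZ)), S^4(Z))
  →3  add(S(add(Z, mul(add(Z, SZ), SZ))), S^4(Z))
  →4  S(add(add(Z, mul(add(Z, SZ), SZ)), S^4(Z)))
  →5  S(add(mul(add(Z, SZ), SZ), S^4(Z)))
  →6  S(add(mul(SZ, SZ), S^4(Z)))
  →7  S(add(add(SZ, mul(Z, SZ)), S^4(Z)))
  →8  S(add(S(add(Z, mul(Z, SZ))), S^4(Z)))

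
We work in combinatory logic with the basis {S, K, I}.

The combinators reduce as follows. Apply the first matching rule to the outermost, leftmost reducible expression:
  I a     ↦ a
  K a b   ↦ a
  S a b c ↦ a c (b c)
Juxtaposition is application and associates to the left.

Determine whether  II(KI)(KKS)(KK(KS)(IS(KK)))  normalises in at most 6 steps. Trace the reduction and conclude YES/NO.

Answer: YES — reaches normal form K(S(KK)) in 6 ≤ 6 steps

Derivation:
  start: II(KI)(KKS)(KK(KS)(IS(KK)))
  →1  I(KI)(KKS)(KK(KS)(IS(KK)))
  →2  KI(KKS)(KK(KS)(IS(KK)))
  →3  I(KK(KS)(IS(KK)))
  →4  KK(KS)(IS(KK))
  →5  K(IS(KK))
  →6  K(S(KK))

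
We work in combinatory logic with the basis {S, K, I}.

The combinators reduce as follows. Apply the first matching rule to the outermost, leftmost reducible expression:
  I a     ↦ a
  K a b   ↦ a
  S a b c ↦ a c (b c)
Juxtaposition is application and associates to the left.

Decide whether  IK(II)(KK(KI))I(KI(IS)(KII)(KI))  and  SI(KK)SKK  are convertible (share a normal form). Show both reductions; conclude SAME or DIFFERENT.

Term A:
  start: IK(II)(KK(KI))I(KI(IS)(KII)(KI))
  →1  K(II)(KK(KI))I(KI(IS)(KII)(KI))
  →2  III(KI(IS)(KII)(KI))
  →3  II(KI(IS)(KII)(KI))
  →4  I(KI(IS)(KII)(KI))
  →5  KI(IS)(KII)(KI)
  →6  I(KII)(KI)
  →7  KII(KI)
  →8  I(KI)
  →9  KI

Term B:
  start: SI(KK)SKK
  →1  IS(KKS)KK
  →2  S(KKS)KK
  →3  KKSK(KK)
  →4  KK(KK)
  →5  K

Answer: DIFFERENT — A ⇓ KI, B ⇓ K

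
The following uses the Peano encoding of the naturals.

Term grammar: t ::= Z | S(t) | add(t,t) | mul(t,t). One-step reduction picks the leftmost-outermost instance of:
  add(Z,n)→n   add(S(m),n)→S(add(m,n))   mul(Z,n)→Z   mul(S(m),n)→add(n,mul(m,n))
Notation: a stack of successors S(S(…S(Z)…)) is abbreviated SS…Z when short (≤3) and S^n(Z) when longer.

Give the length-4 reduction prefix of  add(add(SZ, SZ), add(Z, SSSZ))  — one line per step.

Answer: after 4 steps: S(S(add(Z, add(Z, SSSZ))))

Derivation:
  start: add(add(SZ, SZ), add(Z, SSSZ))
  [1] add(S(add(Z, SZ)), add(Z, SSSZ))
  [2] S(add(add(Z, SZ), add(Z, SSSZ)))
  [3] S(add(SZ, add(Z, SSSZ)))
  [4] S(S(add(Z, add(Z, SSSZ))))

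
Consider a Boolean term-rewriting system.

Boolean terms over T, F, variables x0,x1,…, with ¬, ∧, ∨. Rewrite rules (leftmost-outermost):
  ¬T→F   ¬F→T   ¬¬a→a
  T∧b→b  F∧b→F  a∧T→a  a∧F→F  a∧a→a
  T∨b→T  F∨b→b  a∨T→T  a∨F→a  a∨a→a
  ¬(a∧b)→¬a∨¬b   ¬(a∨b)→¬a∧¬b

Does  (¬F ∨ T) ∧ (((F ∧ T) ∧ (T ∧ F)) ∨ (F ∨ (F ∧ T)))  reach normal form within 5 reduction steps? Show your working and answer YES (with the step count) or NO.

Answer: NO — after 5 steps the term is F ∨ (F ∧ T), not yet normal

Derivation:
  start: (¬F ∨ T) ∧ (((F ∧ T) ∧ (T ∧ F)) ∨ (F ∨ (F ∧ T)))
  [1] T ∧ (((F ∧ T) ∧ (T ∧ F)) ∨ (F ∨ (F ∧ T)))
  [2] ((F ∧ T) ∧ (T ∧ F)) ∨ (F ∨ (F ∧ T))
  [3] (F ∧ (T ∧ F)) ∨ (F ∨ (F ∧ T))
  [4] F ∨ (F ∨ (F ∧ T))
  [5] F ∨ (F ∧ T)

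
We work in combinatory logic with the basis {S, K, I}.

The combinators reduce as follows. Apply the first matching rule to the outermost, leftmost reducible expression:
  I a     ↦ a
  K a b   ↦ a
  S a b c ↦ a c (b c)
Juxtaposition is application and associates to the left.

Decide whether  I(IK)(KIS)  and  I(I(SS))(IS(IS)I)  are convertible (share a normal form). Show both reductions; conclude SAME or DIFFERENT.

Term A:
  start: I(IK)(KIS)
  step 1: IK(KIS)
  step 2: K(KIS)
  step 3: KI

Term B:
  start: I(I(SS))(IS(IS)I)
  step 1: I(SS)(IS(IS)I)
  step 2: SS(IS(IS)I)
  step 3: SS(S(IS)I)
  step 4: SS(SSI)

Answer: DIFFERENT — A ⇓ KI, B ⇓ SS(SSI)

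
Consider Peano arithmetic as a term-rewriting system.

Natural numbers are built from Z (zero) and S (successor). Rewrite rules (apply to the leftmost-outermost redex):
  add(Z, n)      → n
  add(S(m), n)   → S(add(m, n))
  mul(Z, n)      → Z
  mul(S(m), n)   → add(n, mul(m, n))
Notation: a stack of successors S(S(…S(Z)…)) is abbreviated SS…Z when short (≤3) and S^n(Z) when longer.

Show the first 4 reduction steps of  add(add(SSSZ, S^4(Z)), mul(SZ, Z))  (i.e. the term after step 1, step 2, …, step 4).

  start: add(add(SSSZ, S^4(Z)), mul(SZ, Z))
  →1  add(S(add(SSZ, S^4(Z))), mul(SZ, Z))
  →2  S(add(add(SSZ, S^4(Z)), mul(SZ, Z)))
  →3  S(add(S(add(SZ, S^4(Z))), mul(SZ, Z)))
  →4  S(S(add(add(SZ, S^4(Z)), mul(SZ, Z))))

Answer: after 4 steps: S(S(add(add(SZ, S^4(Z)), mul(SZ, Z))))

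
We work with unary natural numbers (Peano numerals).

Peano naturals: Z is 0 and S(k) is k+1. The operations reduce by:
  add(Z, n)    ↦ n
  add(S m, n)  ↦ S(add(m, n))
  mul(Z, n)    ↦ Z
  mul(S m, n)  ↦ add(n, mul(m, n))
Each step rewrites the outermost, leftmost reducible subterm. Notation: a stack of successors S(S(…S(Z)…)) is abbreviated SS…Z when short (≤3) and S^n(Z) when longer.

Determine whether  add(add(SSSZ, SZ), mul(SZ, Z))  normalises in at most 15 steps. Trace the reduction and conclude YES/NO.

Answer: YES — reaches normal form S^4(Z) in 12 ≤ 15 steps

Derivation:
  start: add(add(SSSZ, SZ), mul(SZ, Z))
  [1] add(S(add(SSZ, SZ)), mul(SZ, Z))
  [2] S(add(add(SSZ, SZ), mul(SZ, Z)))
  [3] S(add(S(add(SZ, SZ)), mul(SZ, Z)))
  [4] S(S(add(add(SZ, SZ), mul(SZ, Z))))
  [5] S(S(add(S(add(Z, SZ)), mul(SZ, Z))))
  [6] S(S(S(add(add(Z, SZ), mul(SZ, Z)))))
  [7] S(S(S(add(SZ, mul(SZ, Z)))))
  [8] S(S(S(S(add(Z, mul(SZ, Z))))))
  [9] S(S(S(S(mul(SZ, Z)))))
  [10] S(S(S(S(add(Z, mul(Z, Z))))))
  [11] S(S(S(S(mul(Z, Z)))))
  [12] S^4(Z)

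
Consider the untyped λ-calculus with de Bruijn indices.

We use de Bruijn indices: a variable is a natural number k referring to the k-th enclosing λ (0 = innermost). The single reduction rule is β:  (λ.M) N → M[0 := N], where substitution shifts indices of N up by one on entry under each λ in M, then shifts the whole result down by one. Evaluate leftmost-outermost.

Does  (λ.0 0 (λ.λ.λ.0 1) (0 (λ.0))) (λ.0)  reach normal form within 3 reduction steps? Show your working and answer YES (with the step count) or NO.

Answer: NO — after 3 steps the term is (λ.λ.λ.0 1) ((λ.0) (λ.0)), not yet normal

Derivation:
  start: (λ.0 0 (λ.λ.λ.0 1) (0 (λ.0))) (λ.0)
  step 1: (λ.0) (λ.0) (λ.λ.λ.0 1) ((λ.0) (λ.0))
  step 2: (λ.0) (λ.λ.λ.0 1) ((λ.0) (λ.0))
  step 3: (λ.λ.λ.0 1) ((λ.0) (λ.0))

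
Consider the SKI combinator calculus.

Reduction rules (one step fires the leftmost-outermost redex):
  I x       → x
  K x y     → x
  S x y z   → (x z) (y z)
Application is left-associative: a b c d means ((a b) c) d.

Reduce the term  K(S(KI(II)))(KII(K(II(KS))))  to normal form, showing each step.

Answer: normal form = SI  (in 2 steps)

Working:
  start: K(S(KI(II)))(KII(K(II(KS))))
  step 1: S(KI(II))
  step 2: SI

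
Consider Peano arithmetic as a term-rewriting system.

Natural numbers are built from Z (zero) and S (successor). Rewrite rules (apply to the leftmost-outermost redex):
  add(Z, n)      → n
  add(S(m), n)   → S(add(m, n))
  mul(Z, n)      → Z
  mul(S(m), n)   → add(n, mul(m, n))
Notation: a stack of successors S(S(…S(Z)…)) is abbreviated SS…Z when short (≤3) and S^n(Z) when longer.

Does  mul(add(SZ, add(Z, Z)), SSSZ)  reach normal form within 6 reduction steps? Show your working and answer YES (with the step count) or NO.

Answer: NO — after 6 steps the term is S(S(S(mul(add(Z, add(Z, Z)), SSSZ)))), not yet normal

Derivation:
  start: mul(add(SZ, add(Z, Z)), SSSZ)
  [1] mul(S(add(Z, add(Z, Z))), SSSZ)
  [2] add(SSSZ, mul(add(Z, add(Z, Z)), SSSZ))
  [3] S(add(SSZ, mul(add(Z, add(Z, Z)), SSSZ)))
  [4] S(S(add(SZ, mul(add(Z, add(Z, Z)), SSSZ))))
  [5] S(S(S(add(Z, mul(add(Z, add(Z, Z)), SSSZ)))))
  [6] S(S(S(mul(add(Z, add(Z, Z)), SSSZ))))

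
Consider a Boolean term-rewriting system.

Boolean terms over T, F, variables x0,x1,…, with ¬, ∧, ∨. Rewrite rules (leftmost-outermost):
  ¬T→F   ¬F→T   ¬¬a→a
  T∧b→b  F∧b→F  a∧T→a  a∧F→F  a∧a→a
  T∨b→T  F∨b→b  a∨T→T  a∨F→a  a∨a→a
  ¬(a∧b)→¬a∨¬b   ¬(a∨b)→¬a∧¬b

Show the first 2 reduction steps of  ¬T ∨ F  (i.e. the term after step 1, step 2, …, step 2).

  start: ¬T ∨ F
  step 1: ¬T
  step 2: F

Answer: after 2 steps: F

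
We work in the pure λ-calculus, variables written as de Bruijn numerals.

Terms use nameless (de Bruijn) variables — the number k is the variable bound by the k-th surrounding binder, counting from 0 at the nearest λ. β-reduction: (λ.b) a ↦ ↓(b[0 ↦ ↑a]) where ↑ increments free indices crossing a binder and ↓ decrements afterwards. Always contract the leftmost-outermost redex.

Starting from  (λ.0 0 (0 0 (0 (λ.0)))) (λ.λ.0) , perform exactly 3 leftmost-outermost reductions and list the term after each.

  start: (λ.0 0 (0 0 (0 (λ.0)))) (λ.λ.0)
  step 1: (λ.λ.0) (λ.λ.0) ((λ.λ.0) (λ.λ.0) ((λ.λ.0) (λ.0)))
  step 2: (λ.0) ((λ.λ.0) (λ.λ.0) ((λ.λ.0) (λ.0)))
  step 3: (λ.λ.0) (λ.λ.0) ((λ.λ.0) (λ.0))

Answer: after 3 steps: (λ.λ.0) (λ.λ.0) ((λ.λ.0) (λ.0))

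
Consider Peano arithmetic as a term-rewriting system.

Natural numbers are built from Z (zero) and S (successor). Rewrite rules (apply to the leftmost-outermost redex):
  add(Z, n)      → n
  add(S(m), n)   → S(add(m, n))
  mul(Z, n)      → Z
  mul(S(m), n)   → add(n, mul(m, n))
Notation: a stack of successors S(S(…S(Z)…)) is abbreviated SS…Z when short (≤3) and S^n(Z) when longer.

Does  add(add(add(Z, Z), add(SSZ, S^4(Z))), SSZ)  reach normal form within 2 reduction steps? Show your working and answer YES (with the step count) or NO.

Answer: NO — after 2 steps the term is add(add(SSZ, S^4(Z)), SSZ), not yet normal

Derivation:
  start: add(add(add(Z, Z), add(SSZ, S^4(Z))), SSZ)
  →1  add(add(Z, add(SSZ, S^4(Z))), SSZ)
  →2  add(add(SSZ, S^4(Z)), SSZ)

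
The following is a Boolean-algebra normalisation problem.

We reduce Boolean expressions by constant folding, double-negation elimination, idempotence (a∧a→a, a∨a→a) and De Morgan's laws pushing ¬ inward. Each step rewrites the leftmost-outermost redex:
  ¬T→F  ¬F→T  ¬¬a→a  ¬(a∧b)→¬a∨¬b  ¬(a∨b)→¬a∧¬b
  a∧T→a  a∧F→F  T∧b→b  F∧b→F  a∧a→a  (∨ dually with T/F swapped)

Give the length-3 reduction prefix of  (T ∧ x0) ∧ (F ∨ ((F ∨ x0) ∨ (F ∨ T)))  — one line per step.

Answer: after 3 steps: x0 ∧ (x0 ∨ (F ∨ T))

Working:
  start: (T ∧ x0) ∧ (F ∨ ((F ∨ x0) ∨ (F ∨ T)))
  →1  x0 ∧ (F ∨ ((F ∨ x0) ∨ (F ∨ T)))
  →2  x0 ∧ ((F ∨ x0) ∨ (F ∨ T))
  →3  x0 ∧ (x0 ∨ (F ∨ T))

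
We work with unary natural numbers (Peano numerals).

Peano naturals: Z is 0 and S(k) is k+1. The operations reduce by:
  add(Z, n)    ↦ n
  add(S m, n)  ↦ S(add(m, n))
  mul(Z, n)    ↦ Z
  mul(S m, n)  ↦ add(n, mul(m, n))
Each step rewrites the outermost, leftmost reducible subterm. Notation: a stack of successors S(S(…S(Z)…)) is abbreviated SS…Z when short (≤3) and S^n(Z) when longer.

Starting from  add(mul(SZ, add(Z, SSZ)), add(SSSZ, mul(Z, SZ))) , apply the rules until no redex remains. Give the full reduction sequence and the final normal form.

Answer: normal form = S^5(Z)  (in 14 steps)

Working:
  start: add(mul(SZ, add(Z, SSZ)), add(SSSZ, mul(Z, SZ)))
  step 1: add(add(add(Z, SSZ), mul(Z, add(Z, SSZ))), add(SSSZ, mul(Z, SZ)))
  step 2: add(add(SSZ, mul(Z, add(Z, SSZ))), add(SSSZ, mul(Z, SZ)))
  step 3: add(S(add(SZ, mul(Z, add(Z, SSZ)))), add(SSSZ, mul(Z, SZ)))
  step 4: S(add(add(SZ, mul(Z, add(Z, SSZ))), add(SSSZ, mul(Z, SZ))))
  step 5: S(add(S(add(Z, mul(Z, add(Z, SSZ)))), add(SSSZ, mul(Z, SZ))))
  step 6: S(S(add(add(Z, mul(Z, add(Z, SSZ))), add(SSSZ, mul(Z, SZ)))))
  step 7: S(S(add(mul(Z, add(Z, SSZ)), add(SSSZ, mul(Z, SZ)))))
  step 8: S(S(add(Z, add(SSSZ, mul(Z, SZ)))))
  step 9: S(S(add(SSSZ, mul(Z, SZ))))
  step 10: S(S(S(add(SSZ, mul(Z, SZ)))))
  step 11: S(S(S(S(add(SZ, mul(Z, SZ))))))
  step 12: S(S(S(S(S(add(Z, mul(Z, SZ)))))))
  step 13: S(S(S(S(S(mul(Z, SZ))))))
  step 14: S^5(Z)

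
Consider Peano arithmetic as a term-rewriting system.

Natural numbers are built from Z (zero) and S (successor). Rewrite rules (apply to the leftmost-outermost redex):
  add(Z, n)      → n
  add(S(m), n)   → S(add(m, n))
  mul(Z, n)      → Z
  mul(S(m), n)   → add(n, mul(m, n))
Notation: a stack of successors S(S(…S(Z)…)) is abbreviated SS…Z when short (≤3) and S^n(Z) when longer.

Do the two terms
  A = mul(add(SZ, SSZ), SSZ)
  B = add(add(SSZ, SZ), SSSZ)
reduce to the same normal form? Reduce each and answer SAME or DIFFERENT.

Answer: SAME — A ⇓ S^6(Z), B ⇓ S^6(Z)

Derivation:
Term A:
  start: mul(add(SZ, SSZ), SSZ)
  →1  mul(S(add(Z, SSZ)), SSZ)
  →2  add(SSZ, mul(add(Z, SSZ), SSZ))
  →3  S(add(SZ, mul(add(Z, SSZ), SSZ)))
  →4  S(S(add(Z, mul(add(Z, SSZ), SSZ))))
  →5  S(S(mul(add(Z, SSZ), SSZ)))
  →6  S(S(mul(SSZ, SSZ)))
  →7  S(S(add(SSZ, mul(SZ, SSZ))))
  →8  S(S(S(add(SZ, mul(SZ, SSZ)))))
  →9  S(S(S(S(add(Z, mul(SZ, SSZ))))))
  →10  S(S(S(S(mul(SZ, SSZ)))))
  →11  S(S(S(S(add(SSZ, mul(Z, SSZ))))))
  →12  S(S(S(S(S(add(SZ, mul(Z, SSZ)))))))
  →13  S(S(S(S(S(S(add(Z, mul(Z, SSZ))))))))
  →14  S(S(S(S(S(S(mul(Z, SSZ)))))))
  →15  S^6(Z)

Term B:
  start: add(add(SSZ, SZ), SSSZ)
  →1  add(S(add(SZ, SZ)), SSSZ)
  →2  S(add(add(SZ, SZ), SSSZ))
  →3  S(add(S(add(Z, SZ)), SSSZ))
  →4  S(S(add(add(Z, SZ), SSSZ)))
  →5  S(S(add(SZ, SSSZ)))
  →6  S(S(S(add(Z, SSSZ))))
  →7  S^6(Z)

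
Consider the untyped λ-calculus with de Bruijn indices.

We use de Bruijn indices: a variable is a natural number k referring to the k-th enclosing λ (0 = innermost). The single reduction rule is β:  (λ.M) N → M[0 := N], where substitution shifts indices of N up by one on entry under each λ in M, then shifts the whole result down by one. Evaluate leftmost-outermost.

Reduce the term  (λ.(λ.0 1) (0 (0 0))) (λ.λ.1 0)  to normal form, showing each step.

Answer: normal form = λ.λ.1 0  (in 8 steps)

Reduction:
  start: (λ.(λ.0 1) (0 (0 0))) (λ.λ.1 0)
  step 1: (λ.0 (λ.λ.1 0)) ((λ.λ.1 0) ((λ.λ.1 0) (λ.λ.1 0)))
  step 2: (λ.λ.1 0) ((λ.λ.1 0) (λ.λ.1 0)) (λ.λ.1 0)
  step 3: (λ.(λ.λ.1 0) (λ.λ.1 0) 0) (λ.λ.1 0)
  step 4: (λ.λ.1 0) (λ.λ.1 0) (λ.λ.1 0)
  step 5: (λ.(λ.λ.1 0) 0) (λ.λ.1 0)
  step 6: (λ.λ.1 0) (λ.λ.1 0)
  step 7: λ.(λ.λ.1 0) 0
  step 8: λ.λ.1 0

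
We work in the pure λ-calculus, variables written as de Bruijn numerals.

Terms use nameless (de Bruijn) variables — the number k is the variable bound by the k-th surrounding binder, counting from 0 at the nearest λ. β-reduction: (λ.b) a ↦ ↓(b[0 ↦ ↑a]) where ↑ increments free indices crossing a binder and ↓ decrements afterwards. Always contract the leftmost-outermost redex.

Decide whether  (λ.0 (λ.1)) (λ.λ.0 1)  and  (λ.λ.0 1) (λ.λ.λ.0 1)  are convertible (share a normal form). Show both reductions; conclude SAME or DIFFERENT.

Answer: SAME — A ⇓ λ.0 (λ.λ.λ.0 1), B ⇓ λ.0 (λ.λ.λ.0 1)

Reduction:
Term A:
  start: (λ.0 (λ.1)) (λ.λ.0 1)
  step 1: (λ.λ.0 1) (λ.λ.λ.0 1)
  step 2: λ.0 (λ.λ.λ.0 1)

Term B:
  start: (λ.λ.0 1) (λ.λ.λ.0 1)
  step 1: λ.0 (λ.λ.λ.0 1)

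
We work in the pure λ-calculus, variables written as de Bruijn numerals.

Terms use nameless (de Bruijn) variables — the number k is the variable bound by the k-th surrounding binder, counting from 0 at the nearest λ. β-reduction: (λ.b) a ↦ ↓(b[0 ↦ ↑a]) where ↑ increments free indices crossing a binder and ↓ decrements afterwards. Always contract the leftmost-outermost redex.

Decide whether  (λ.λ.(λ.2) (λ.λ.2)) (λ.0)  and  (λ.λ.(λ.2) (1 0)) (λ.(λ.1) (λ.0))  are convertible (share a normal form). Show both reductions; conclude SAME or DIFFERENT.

Term A:
  start: (λ.λ.(λ.2) (λ.λ.2)) (λ.0)
  step 1: λ.(λ.λ.0) (λ.λ.2)
  step 2: λ.λ.0

Term B:
  start: (λ.λ.(λ.2) (1 0)) (λ.(λ.1) (λ.0))
  step 1: λ.(λ.λ.(λ.1) (λ.0)) ((λ.(λ.1) (λ.0)) 0)
  step 2: λ.λ.(λ.1) (λ.0)
  step 3: λ.λ.0

Answer: SAME — A ⇓ λ.λ.0, B ⇓ λ.λ.0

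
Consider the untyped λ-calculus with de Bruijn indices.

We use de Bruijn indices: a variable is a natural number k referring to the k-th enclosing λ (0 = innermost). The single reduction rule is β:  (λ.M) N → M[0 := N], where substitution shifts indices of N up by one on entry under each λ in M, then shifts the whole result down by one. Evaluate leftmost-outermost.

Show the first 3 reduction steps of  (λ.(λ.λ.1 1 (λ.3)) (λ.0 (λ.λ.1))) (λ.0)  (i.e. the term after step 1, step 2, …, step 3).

  start: (λ.(λ.λ.1 1 (λ.3)) (λ.0 (λ.λ.1))) (λ.0)
  →1  (λ.λ.1 1 (λ.λ.0)) (λ.0 (λ.λ.1))
  →2  λ.(λ.0 (λ.λ.1)) (λ.0 (λ.λ.1)) (λ.λ.0)
  →3  λ.(λ.0 (λ.λ.1)) (λ.λ.1) (λ.λ.0)

Answer: after 3 steps: λ.(λ.0 (λ.λ.1)) (λ.λ.1) (λ.λ.0)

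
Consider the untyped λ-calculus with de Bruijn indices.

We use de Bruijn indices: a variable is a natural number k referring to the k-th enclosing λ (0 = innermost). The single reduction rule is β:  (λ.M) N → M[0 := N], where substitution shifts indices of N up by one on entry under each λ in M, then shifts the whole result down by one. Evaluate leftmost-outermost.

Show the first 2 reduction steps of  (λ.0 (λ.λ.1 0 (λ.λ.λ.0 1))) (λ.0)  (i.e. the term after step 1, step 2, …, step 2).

Answer: after 2 steps: λ.λ.1 0 (λ.λ.λ.0 1)

Derivation:
  start: (λ.0 (λ.λ.1 0 (λ.λ.λ.0 1))) (λ.0)
  [1] (λ.0) (λ.λ.1 0 (λ.λ.λ.0 1))
  [2] λ.λ.1 0 (λ.λ.λ.0 1)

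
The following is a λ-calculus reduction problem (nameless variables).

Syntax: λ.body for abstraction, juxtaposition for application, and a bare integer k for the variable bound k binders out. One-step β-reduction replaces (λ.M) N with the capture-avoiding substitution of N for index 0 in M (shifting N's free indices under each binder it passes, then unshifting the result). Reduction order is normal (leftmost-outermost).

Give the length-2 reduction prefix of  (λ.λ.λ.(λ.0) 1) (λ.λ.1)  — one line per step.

Answer: after 2 steps: λ.λ.1

Reduction:
  start: (λ.λ.λ.(λ.0) 1) (λ.λ.1)
  →1  λ.λ.(λ.0) 1
  →2  λ.λ.1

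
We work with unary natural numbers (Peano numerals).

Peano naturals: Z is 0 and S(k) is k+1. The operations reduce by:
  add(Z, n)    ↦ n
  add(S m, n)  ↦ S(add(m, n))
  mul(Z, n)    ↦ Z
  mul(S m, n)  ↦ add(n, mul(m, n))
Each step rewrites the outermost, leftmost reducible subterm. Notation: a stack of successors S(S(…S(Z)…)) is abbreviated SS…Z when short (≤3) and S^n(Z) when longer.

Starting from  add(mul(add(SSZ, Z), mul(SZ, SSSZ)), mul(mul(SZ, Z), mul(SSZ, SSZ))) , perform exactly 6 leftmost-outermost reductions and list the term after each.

Answer: after 6 steps: S(add(add(add(SSZ, mul(Z, SSSZ)), mul(add(SZ, Z), mul(SZ, SSSZ))), mul(mul(SZ, Z), mul(SSZ, SSZ))))

Working:
  start: add(mul(add(SSZ, Z), mul(SZ, SSSZ)), mul(mul(SZ, Z), mul(SSZ, SSZ)))
  step 1: add(mul(S(add(SZ, Z)), mul(SZ, SSSZ)), mul(mul(SZ, Z), mul(SSZ, SSZ)))
  step 2: add(add(mul(SZ, SSSZ), mul(add(SZ, Z), mul(SZ, SSSZ))), mul(mul(SZ, Z), mul(SSZ, SSZ)))
  step 3: add(add(add(SSSZ, mul(Z, SSSZ)), mul(add(SZ, Z), mul(SZ, SSSZ))), mul(mul(SZ, Z), mul(SSZ, SSZ)))
  step 4: add(add(S(add(SSZ, mul(Z, SSSZ))), mul(add(SZ, Z), mul(SZ, SSSZ))), mul(mul(SZ, Z), mul(SSZ, SSZ)))
  step 5: add(S(add(add(SSZ, mul(Z, SSSZ)), mul(add(SZ, Z), mul(SZ, SSSZ)))), mul(mul(SZ, Z), mul(SSZ, SSZ)))
  step 6: S(add(add(add(SSZ, mul(Z, SSSZ)), mul(add(SZ, Z), mul(SZ, SSSZ))), mul(mul(SZ, Z), mul(SSZ, SSZ))))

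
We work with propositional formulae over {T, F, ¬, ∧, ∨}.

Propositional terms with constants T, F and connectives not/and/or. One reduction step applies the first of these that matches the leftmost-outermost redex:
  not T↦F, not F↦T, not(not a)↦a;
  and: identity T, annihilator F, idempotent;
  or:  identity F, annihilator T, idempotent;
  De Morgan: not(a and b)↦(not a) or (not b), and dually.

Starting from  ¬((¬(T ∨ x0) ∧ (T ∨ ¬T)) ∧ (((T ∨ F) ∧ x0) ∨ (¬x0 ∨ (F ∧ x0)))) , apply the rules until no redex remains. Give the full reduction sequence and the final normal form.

Answer: normal form = T  (in 6 steps)

Derivation:
  start: ¬((¬(T ∨ x0) ∧ (T ∨ ¬T)) ∧ (((T ∨ F) ∧ x0) ∨ (¬x0 ∨ (F ∧ x0))))
  step 1: ¬(¬(T ∨ x0) ∧ (T ∨ ¬T)) ∨ ¬(((T ∨ F) ∧ x0) ∨ (¬x0 ∨ (F ∧ x0)))
  step 2: (¬¬(T ∨ x0) ∨ ¬(T ∨ ¬T)) ∨ ¬(((T ∨ F) ∧ x0) ∨ (¬x0 ∨ (F ∧ x0)))
  step 3: ((T ∨ x0) ∨ ¬(T ∨ ¬T)) ∨ ¬(((T ∨ F) ∧ x0) ∨ (¬x0 ∨ (F ∧ x0)))
  step 4: (T ∨ ¬(T ∨ ¬T)) ∨ ¬(((T ∨ F) ∧ x0) ∨ (¬x0 ∨ (F ∧ x0)))
  step 5: T ∨ ¬(((T ∨ F) ∧ x0) ∨ (¬x0 ∨ (F ∧ x0)))
  step 6: T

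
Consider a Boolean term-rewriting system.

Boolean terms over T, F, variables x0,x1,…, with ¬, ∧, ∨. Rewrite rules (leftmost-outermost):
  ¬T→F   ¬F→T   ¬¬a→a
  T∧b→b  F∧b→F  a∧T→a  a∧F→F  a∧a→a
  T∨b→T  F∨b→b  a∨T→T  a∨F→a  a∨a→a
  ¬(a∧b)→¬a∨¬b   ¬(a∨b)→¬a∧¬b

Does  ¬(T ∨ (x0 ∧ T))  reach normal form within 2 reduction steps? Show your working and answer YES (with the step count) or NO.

  start: ¬(T ∨ (x0 ∧ T))
  step 1: ¬T ∧ ¬(x0 ∧ T)
  step 2: F ∧ ¬(x0 ∧ T)

Answer: NO — after 2 steps the term is F ∧ ¬(x0 ∧ T), not yet normal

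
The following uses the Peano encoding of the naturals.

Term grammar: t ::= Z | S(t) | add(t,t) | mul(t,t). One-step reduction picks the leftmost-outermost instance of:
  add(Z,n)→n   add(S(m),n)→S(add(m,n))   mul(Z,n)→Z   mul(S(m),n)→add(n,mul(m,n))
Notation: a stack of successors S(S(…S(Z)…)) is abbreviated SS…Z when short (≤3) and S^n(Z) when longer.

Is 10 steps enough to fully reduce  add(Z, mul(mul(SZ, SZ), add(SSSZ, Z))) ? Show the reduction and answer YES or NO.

Answer: NO — after 10 steps the term is S(S(S(add(add(Z, Z), mul(add(Z, mul(Z, SZ)), add(SSSZ, Z)))))), not yet normal

Derivation:
  start: add(Z, mul(mul(SZ, SZ), add(SSSZ, Z)))
  [1] mul(mul(SZ, SZ), add(SSSZ, Z))
  [2] mul(add(SZ, mul(Z, SZ)), add(SSSZ, Z))
  [3] mul(S(add(Z, mul(Z, SZ))), add(SSSZ, Z))
  [4] add(add(SSSZ, Z), mul(add(Z, mul(Z, SZ)), add(SSSZ, Z)))
  [5] add(S(add(SSZ, Z)), mul(add(Z, mul(Z, SZ)), add(SSSZ, Z)))
  [6] S(add(add(SSZ, Z), mul(add(Z, mul(Z, SZ)), add(SSSZ, Z))))
  [7] S(add(S(add(SZ, Z)), mul(add(Z, mul(Z, SZ)), add(SSSZ, Z))))
  [8] S(S(add(add(SZ, Z), mul(add(Z, mul(Z, SZ)), add(SSSZ, Z)))))
  [9] S(S(add(S(add(Z, Z)), mul(add(Z, mul(Z, SZ)), add(SSSZ, Z)))))
  [10] S(S(S(add(add(Z, Z), mul(add(Z, mul(Z, SZ)), add(SSSZ, Z))))))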